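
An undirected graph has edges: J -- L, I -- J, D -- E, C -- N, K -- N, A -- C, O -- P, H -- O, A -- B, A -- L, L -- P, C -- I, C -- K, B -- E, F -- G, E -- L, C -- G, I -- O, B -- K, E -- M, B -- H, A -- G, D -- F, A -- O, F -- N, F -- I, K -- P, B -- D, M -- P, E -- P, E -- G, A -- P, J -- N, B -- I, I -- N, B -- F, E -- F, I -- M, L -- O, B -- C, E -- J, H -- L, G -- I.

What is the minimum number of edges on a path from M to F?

Level 0: M
Level 1: E, I, P
Level 2: A, B, C, D, F, G, J, K, L, N, O
Level 3: H
F first appears at level 2.

2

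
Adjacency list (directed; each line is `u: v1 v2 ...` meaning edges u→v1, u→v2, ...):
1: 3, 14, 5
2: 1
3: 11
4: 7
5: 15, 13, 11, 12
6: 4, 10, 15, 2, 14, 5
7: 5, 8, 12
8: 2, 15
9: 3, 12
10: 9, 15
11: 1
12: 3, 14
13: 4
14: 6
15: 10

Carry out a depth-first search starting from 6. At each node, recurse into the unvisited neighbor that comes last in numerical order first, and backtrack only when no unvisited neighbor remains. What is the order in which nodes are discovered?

6, 15, 10, 9, 12, 14, 3, 11, 1, 5, 13, 4, 7, 8, 2

Visit 6
6 → 15
15 → 10
10 → 9
9 → 12
12 → 14
12 → 3
3 → 11
11 → 1
1 → 5
5 → 13
13 → 4
4 → 7
7 → 8
8 → 2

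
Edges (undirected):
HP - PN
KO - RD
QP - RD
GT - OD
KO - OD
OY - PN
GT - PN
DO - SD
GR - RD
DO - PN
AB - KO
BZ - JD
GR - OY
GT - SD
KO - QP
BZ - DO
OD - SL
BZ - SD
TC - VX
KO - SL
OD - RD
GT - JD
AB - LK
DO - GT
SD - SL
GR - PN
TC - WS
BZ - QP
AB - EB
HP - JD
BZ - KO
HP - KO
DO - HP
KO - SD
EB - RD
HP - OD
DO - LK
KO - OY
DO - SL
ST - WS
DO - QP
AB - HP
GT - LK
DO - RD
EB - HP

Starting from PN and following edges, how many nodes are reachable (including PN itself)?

17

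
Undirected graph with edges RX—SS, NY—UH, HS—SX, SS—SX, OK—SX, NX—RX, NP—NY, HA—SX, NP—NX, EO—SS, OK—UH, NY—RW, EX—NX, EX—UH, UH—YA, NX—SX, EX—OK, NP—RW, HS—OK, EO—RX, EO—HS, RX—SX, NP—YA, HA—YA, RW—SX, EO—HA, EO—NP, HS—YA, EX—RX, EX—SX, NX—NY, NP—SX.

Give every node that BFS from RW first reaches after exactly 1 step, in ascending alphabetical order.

NP, NY, SX

Level 0: RW
Level 1: NP, NY, SX
Level 2: EO, EX, HA, HS, NX, OK, RX, SS, UH, YA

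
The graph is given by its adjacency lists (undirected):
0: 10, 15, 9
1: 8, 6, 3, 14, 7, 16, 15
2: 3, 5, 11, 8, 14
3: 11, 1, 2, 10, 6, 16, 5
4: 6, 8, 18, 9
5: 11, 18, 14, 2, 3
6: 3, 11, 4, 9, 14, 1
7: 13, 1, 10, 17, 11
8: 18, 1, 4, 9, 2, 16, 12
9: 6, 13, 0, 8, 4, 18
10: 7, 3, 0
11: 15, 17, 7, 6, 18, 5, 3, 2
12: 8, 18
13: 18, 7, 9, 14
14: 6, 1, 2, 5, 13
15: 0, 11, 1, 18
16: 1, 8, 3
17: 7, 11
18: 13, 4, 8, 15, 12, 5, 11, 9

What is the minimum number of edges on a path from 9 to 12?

2

Level 0: 9
Level 1: 0, 4, 6, 8, 13, 18
Level 2: 1, 2, 3, 5, 7, 10, 11, 12, 14, 15, 16
Level 3: 17
12 first appears at level 2.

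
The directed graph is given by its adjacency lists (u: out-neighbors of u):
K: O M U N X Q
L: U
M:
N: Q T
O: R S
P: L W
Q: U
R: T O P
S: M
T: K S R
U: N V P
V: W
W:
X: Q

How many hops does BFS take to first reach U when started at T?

Level 0: T
Level 1: K, R, S
Level 2: M, N, O, P, Q, U, X
Level 3: L, V, W
U first appears at level 2.

2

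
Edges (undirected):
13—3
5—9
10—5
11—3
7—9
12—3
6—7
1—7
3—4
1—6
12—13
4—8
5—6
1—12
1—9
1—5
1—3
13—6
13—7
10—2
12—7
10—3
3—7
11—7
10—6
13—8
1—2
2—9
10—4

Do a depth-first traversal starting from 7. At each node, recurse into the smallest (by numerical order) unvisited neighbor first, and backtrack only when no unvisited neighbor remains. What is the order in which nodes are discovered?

Visit 7
7 → 1
1 → 2
2 → 9
9 → 5
5 → 6
6 → 10
10 → 3
3 → 4
4 → 8
8 → 13
13 → 12
3 → 11

7, 1, 2, 9, 5, 6, 10, 3, 4, 8, 13, 12, 11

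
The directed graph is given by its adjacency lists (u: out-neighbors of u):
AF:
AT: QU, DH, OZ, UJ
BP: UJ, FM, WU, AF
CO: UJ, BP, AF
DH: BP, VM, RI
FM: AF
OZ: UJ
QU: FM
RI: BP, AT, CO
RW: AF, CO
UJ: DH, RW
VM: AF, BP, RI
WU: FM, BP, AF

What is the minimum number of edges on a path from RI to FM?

2

Level 0: RI
Level 1: AT, BP, CO
Level 2: AF, DH, FM, OZ, QU, UJ, WU
Level 3: RW, VM
FM first appears at level 2.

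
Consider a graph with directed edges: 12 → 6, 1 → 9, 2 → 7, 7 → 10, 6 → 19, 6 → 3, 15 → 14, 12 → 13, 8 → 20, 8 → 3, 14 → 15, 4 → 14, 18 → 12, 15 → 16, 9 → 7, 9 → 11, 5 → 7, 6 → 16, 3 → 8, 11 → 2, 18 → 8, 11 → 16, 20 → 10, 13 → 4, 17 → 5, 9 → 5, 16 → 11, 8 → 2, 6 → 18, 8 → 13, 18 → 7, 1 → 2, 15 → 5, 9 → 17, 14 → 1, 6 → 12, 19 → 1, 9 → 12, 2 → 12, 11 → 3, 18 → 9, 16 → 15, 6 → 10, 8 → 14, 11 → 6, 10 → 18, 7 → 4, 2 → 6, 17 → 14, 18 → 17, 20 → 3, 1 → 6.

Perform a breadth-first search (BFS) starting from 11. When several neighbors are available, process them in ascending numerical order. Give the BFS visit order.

Visit 11; enqueue 2, 3, 6, 16 → queue [2, 3, 6, 16]
Visit 2; enqueue 7, 12 → queue [3, 6, 16, 7, 12]
Visit 3; enqueue 8 → queue [6, 16, 7, 12, 8]
Visit 6; enqueue 10, 18, 19 → queue [16, 7, 12, 8, 10, 18, 19]
Visit 16; enqueue 15 → queue [7, 12, 8, 10, 18, 19, 15]
Visit 7; enqueue 4 → queue [12, 8, 10, 18, 19, 15, 4]
Visit 12; enqueue 13 → queue [8, 10, 18, 19, 15, 4, 13]
Visit 8; enqueue 14, 20 → queue [10, 18, 19, 15, 4, 13, 14, 20]
Visit 10 → queue [18, 19, 15, 4, 13, 14, 20]
Visit 18; enqueue 9, 17 → queue [19, 15, 4, 13, 14, 20, 9, 17]
Visit 19; enqueue 1 → queue [15, 4, 13, 14, 20, 9, 17, 1]
Visit 15; enqueue 5 → queue [4, 13, 14, 20, 9, 17, 1, 5]
Visit 4 → queue [13, 14, 20, 9, 17, 1, 5]
Visit 13 → queue [14, 20, 9, 17, 1, 5]
Visit 14 → queue [20, 9, 17, 1, 5]
Visit 20 → queue [9, 17, 1, 5]
Visit 9 → queue [17, 1, 5]
Visit 17 → queue [1, 5]
Visit 1 → queue [5]
Visit 5 → queue []

11 -> 2 -> 3 -> 6 -> 16 -> 7 -> 12 -> 8 -> 10 -> 18 -> 19 -> 15 -> 4 -> 13 -> 14 -> 20 -> 9 -> 17 -> 1 -> 5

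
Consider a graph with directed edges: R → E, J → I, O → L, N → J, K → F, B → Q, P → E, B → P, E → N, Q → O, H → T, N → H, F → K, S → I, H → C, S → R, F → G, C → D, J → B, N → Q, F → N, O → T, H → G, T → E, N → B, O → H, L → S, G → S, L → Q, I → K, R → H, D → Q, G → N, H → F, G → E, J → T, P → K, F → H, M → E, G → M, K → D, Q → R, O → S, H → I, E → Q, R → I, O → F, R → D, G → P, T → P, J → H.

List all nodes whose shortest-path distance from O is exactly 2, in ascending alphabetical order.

C, E, G, I, K, N, P, Q, R

Level 0: O
Level 1: F, H, L, S, T
Level 2: C, E, G, I, K, N, P, Q, R
Level 3: B, D, J, M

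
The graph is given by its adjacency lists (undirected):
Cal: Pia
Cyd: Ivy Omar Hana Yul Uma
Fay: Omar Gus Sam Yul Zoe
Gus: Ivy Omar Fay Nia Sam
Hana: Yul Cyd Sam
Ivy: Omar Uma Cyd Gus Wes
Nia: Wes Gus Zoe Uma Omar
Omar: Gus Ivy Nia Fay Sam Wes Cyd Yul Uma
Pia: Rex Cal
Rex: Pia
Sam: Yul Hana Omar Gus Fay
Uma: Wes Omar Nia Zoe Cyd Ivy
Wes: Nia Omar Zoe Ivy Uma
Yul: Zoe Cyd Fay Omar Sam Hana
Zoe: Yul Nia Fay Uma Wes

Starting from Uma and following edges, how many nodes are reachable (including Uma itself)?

12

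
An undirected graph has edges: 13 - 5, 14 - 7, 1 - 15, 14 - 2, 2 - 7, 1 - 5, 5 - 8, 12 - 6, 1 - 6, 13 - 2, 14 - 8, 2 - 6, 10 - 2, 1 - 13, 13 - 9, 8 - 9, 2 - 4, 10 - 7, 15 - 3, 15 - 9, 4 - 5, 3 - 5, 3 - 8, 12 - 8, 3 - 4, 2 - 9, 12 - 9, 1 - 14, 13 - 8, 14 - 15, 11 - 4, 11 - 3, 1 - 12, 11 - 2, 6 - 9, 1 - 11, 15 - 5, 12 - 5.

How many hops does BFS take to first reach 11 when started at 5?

2

Level 0: 5
Level 1: 1, 3, 4, 8, 12, 13, 15
Level 2: 2, 6, 9, 11, 14
Level 3: 7, 10
11 first appears at level 2.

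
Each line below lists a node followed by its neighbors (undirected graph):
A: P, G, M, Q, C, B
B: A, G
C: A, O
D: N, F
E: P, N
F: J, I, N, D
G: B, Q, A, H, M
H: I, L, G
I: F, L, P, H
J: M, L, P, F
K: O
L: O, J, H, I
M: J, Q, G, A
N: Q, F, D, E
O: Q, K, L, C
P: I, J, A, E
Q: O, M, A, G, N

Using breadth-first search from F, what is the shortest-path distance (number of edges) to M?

2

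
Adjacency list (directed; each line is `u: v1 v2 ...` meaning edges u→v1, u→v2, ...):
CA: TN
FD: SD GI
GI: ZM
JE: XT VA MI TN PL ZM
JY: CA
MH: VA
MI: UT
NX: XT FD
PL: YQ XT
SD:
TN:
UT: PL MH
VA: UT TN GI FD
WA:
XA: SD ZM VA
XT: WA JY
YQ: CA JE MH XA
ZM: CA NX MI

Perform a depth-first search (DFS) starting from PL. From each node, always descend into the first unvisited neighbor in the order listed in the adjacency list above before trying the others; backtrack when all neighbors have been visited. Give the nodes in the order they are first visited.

PL YQ CA TN JE XT WA JY VA UT MH GI ZM NX FD SD MI XA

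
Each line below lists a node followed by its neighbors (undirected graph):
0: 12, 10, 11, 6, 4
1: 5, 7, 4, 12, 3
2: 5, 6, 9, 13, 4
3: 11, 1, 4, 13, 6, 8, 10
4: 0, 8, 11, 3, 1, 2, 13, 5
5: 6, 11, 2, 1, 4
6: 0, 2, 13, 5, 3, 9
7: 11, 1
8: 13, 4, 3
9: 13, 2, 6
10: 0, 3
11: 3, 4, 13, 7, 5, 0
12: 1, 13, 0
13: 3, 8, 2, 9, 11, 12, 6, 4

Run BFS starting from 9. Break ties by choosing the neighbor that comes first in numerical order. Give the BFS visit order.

Visit 9; enqueue 2, 6, 13 → queue [2, 6, 13]
Visit 2; enqueue 4, 5 → queue [6, 13, 4, 5]
Visit 6; enqueue 0, 3 → queue [13, 4, 5, 0, 3]
Visit 13; enqueue 8, 11, 12 → queue [4, 5, 0, 3, 8, 11, 12]
Visit 4; enqueue 1 → queue [5, 0, 3, 8, 11, 12, 1]
Visit 5 → queue [0, 3, 8, 11, 12, 1]
Visit 0; enqueue 10 → queue [3, 8, 11, 12, 1, 10]
Visit 3 → queue [8, 11, 12, 1, 10]
Visit 8 → queue [11, 12, 1, 10]
Visit 11; enqueue 7 → queue [12, 1, 10, 7]
Visit 12 → queue [1, 10, 7]
Visit 1 → queue [10, 7]
Visit 10 → queue [7]
Visit 7 → queue []

9 2 6 13 4 5 0 3 8 11 12 1 10 7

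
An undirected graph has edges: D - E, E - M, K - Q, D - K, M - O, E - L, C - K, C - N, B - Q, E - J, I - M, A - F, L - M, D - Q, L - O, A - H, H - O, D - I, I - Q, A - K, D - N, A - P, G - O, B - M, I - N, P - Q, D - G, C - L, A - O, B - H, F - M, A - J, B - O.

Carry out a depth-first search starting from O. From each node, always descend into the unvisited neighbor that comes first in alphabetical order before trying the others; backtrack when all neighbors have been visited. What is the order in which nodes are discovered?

O, A, F, M, B, H, Q, D, E, J, L, C, K, N, I, G, P

Visit O
O → A
A → F
F → M
M → B
B → H
B → Q
Q → D
D → E
E → J
E → L
L → C
C → K
C → N
N → I
D → G
Q → P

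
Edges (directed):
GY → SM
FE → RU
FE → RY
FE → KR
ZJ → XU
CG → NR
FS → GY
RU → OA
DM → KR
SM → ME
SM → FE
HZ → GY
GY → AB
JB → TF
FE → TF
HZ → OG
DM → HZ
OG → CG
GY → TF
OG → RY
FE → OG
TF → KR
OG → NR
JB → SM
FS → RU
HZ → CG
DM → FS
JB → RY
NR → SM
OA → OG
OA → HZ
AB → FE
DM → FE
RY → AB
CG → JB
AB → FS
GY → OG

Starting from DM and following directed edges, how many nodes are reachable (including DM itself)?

17

BFS from DM visits: DM, FE, FS, HZ, KR, OG, RU, RY, TF, GY, CG, NR, OA, AB, SM, JB, ME
Reachable nodes: 17 of 19 total.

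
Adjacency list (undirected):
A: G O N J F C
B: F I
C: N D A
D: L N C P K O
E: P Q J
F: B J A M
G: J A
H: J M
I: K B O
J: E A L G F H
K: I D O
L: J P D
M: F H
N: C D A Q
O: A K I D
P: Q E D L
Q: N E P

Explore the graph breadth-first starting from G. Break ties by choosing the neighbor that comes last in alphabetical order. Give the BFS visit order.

Visit G; enqueue J, A → queue [J, A]
Visit J; enqueue L, H, F, E → queue [A, L, H, F, E]
Visit A; enqueue O, N, C → queue [L, H, F, E, O, N, C]
Visit L; enqueue P, D → queue [H, F, E, O, N, C, P, D]
Visit H; enqueue M → queue [F, E, O, N, C, P, D, M]
Visit F; enqueue B → queue [E, O, N, C, P, D, M, B]
Visit E; enqueue Q → queue [O, N, C, P, D, M, B, Q]
Visit O; enqueue K, I → queue [N, C, P, D, M, B, Q, K, I]
Visit N → queue [C, P, D, M, B, Q, K, I]
Visit C → queue [P, D, M, B, Q, K, I]
Visit P → queue [D, M, B, Q, K, I]
Visit D → queue [M, B, Q, K, I]
Visit M → queue [B, Q, K, I]
Visit B → queue [Q, K, I]
Visit Q → queue [K, I]
Visit K → queue [I]
Visit I → queue []

G -> J -> A -> L -> H -> F -> E -> O -> N -> C -> P -> D -> M -> B -> Q -> K -> I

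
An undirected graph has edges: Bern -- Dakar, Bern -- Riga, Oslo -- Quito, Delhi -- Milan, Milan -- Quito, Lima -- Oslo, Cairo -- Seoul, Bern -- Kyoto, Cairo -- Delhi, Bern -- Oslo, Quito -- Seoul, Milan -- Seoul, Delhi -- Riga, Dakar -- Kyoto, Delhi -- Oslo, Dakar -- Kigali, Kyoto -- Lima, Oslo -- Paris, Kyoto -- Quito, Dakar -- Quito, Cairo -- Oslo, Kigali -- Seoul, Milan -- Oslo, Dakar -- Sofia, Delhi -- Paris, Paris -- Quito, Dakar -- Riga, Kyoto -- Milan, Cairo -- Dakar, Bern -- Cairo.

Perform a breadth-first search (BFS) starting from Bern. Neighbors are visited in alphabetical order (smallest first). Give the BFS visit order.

Bern Cairo Dakar Kyoto Oslo Riga Delhi Seoul Kigali Quito Sofia Lima Milan Paris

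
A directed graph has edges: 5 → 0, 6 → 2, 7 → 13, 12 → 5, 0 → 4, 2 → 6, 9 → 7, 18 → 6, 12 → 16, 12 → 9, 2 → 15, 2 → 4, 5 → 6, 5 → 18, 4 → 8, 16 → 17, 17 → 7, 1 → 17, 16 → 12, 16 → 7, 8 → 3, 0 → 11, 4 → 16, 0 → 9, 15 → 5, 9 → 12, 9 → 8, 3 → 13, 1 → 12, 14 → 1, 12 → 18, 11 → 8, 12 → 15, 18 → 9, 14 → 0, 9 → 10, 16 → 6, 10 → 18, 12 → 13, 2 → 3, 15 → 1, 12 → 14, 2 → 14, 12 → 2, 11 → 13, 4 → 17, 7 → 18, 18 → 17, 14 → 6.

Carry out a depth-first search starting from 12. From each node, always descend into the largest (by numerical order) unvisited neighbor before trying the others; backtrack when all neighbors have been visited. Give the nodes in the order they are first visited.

Visit 12
12 → 18
18 → 17
17 → 7
7 → 13
18 → 9
9 → 10
9 → 8
8 → 3
18 → 6
6 → 2
2 → 15
15 → 5
5 → 0
0 → 11
0 → 4
4 → 16
15 → 1
2 → 14

12 -> 18 -> 17 -> 7 -> 13 -> 9 -> 10 -> 8 -> 3 -> 6 -> 2 -> 15 -> 5 -> 0 -> 11 -> 4 -> 16 -> 1 -> 14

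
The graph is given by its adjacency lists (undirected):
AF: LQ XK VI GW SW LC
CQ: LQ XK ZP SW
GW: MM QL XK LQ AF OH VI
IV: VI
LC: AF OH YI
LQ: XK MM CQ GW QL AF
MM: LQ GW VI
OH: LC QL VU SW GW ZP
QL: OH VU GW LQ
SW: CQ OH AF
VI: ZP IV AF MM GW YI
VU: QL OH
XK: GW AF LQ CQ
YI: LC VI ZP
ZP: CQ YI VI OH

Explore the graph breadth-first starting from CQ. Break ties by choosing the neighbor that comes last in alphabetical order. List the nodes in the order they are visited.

Visit CQ; enqueue ZP, XK, SW, LQ → queue [ZP, XK, SW, LQ]
Visit ZP; enqueue YI, VI, OH → queue [XK, SW, LQ, YI, VI, OH]
Visit XK; enqueue GW, AF → queue [SW, LQ, YI, VI, OH, GW, AF]
Visit SW → queue [LQ, YI, VI, OH, GW, AF]
Visit LQ; enqueue QL, MM → queue [YI, VI, OH, GW, AF, QL, MM]
Visit YI; enqueue LC → queue [VI, OH, GW, AF, QL, MM, LC]
Visit VI; enqueue IV → queue [OH, GW, AF, QL, MM, LC, IV]
Visit OH; enqueue VU → queue [GW, AF, QL, MM, LC, IV, VU]
Visit GW → queue [AF, QL, MM, LC, IV, VU]
Visit AF → queue [QL, MM, LC, IV, VU]
Visit QL → queue [MM, LC, IV, VU]
Visit MM → queue [LC, IV, VU]
Visit LC → queue [IV, VU]
Visit IV → queue [VU]
Visit VU → queue []

CQ, ZP, XK, SW, LQ, YI, VI, OH, GW, AF, QL, MM, LC, IV, VU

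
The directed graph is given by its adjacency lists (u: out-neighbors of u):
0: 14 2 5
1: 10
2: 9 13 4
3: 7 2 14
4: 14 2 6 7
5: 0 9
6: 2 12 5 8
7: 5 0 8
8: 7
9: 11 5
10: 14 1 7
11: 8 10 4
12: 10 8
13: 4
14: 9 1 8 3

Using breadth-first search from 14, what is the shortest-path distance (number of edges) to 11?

2

Level 0: 14
Level 1: 1, 3, 8, 9
Level 2: 2, 5, 7, 10, 11
Level 3: 0, 4, 13
Level 4: 6
Level 5: 12
11 first appears at level 2.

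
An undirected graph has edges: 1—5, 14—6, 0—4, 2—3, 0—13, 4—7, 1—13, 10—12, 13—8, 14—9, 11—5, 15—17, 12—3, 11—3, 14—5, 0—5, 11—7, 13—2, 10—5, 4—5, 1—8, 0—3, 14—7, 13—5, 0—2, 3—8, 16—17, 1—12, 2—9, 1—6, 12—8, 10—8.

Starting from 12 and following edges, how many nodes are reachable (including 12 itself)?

BFS from 12 visits: 12, 1, 3, 8, 10, 5, 6, 13, 0, 2, 11, 4, 14, 9, 7
Reachable nodes: 15 of 18 total.

15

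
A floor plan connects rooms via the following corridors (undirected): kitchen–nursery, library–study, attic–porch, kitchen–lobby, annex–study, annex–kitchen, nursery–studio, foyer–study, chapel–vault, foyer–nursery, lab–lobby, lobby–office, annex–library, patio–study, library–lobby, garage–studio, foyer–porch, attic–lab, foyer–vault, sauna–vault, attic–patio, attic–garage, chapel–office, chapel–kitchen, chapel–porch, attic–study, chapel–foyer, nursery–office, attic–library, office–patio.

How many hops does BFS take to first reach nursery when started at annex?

2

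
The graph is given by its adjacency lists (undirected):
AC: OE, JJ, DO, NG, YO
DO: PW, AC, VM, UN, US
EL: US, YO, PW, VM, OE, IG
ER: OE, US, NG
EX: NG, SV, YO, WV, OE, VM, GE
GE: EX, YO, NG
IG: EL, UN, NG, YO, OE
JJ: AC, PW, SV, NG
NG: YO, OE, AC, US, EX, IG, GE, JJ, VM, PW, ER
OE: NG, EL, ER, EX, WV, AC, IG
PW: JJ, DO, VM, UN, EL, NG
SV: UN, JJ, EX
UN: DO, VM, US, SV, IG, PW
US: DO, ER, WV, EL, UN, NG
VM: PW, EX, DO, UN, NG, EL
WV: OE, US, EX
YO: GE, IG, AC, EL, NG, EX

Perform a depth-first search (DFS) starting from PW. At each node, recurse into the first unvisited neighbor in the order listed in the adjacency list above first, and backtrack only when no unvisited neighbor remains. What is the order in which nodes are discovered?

PW → JJ → AC → OE → NG → YO → GE → EX → SV → UN → DO → VM → EL → US → ER → WV → IG

Visit PW
PW → JJ
JJ → AC
AC → OE
OE → NG
NG → YO
YO → GE
GE → EX
EX → SV
SV → UN
UN → DO
DO → VM
VM → EL
EL → US
US → ER
US → WV
EL → IG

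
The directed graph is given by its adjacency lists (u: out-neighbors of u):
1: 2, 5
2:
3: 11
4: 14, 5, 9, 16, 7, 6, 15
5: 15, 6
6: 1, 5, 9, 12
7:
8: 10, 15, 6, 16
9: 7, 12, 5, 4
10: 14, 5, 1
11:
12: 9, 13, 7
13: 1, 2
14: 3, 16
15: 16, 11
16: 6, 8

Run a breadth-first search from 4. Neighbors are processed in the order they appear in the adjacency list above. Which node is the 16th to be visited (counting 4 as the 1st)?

Visit 4; enqueue 14, 5, 9, 16, 7, 6, 15 → queue [14, 5, 9, 16, 7, 6, 15]
Visit 14; enqueue 3 → queue [5, 9, 16, 7, 6, 15, 3]
Visit 5 → queue [9, 16, 7, 6, 15, 3]
Visit 9; enqueue 12 → queue [16, 7, 6, 15, 3, 12]
Visit 16; enqueue 8 → queue [7, 6, 15, 3, 12, 8]
Visit 7 → queue [6, 15, 3, 12, 8]
Visit 6; enqueue 1 → queue [15, 3, 12, 8, 1]
Visit 15; enqueue 11 → queue [3, 12, 8, 1, 11]
Visit 3 → queue [12, 8, 1, 11]
Visit 12; enqueue 13 → queue [8, 1, 11, 13]
Visit 8; enqueue 10 → queue [1, 11, 13, 10]
Visit 1; enqueue 2 → queue [11, 13, 10, 2]
Visit 11 → queue [13, 10, 2]
Visit 13 → queue [10, 2]
Visit 10 → queue [2]
Visit 2 → queue []

Visit order: 4, 14, 5, 9, 16, 7, 6, 15, 3, 12, 8, 1, 11, 13, 10, 2

2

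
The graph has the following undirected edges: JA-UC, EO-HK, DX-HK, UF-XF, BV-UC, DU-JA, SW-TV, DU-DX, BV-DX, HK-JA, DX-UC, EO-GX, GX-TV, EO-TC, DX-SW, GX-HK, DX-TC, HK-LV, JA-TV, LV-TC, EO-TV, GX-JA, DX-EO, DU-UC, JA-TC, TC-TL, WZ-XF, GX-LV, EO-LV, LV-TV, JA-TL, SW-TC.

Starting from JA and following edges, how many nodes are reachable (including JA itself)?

13

BFS from JA visits: JA, UC, TV, TL, TC, HK, GX, DU, DX, BV, SW, LV, EO
Reachable nodes: 13 of 16 total.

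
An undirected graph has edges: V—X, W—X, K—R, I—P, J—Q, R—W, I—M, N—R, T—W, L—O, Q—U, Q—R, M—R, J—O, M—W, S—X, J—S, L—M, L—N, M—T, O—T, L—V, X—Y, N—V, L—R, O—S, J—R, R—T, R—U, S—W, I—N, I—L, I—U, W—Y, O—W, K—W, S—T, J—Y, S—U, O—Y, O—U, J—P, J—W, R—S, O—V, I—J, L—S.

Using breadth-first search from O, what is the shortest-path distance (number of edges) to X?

Level 0: O
Level 1: J, L, S, T, U, V, W, Y
Level 2: I, K, M, N, P, Q, R, X
X first appears at level 2.

2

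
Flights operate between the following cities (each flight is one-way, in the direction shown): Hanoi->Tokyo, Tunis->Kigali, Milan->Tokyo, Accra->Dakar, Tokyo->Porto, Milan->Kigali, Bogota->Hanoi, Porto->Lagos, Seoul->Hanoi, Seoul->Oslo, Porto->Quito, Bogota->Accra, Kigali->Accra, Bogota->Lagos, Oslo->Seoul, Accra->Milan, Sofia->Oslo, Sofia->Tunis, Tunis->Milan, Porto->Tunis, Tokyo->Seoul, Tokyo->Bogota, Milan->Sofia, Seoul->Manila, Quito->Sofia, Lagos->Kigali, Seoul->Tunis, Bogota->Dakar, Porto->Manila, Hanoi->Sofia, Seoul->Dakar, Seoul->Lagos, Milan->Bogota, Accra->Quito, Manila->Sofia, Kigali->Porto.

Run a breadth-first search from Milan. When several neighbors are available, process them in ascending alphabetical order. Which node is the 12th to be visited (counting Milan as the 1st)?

Tunis

Visit Milan; enqueue Bogota, Kigali, Sofia, Tokyo → queue [Bogota, Kigali, Sofia, Tokyo]
Visit Bogota; enqueue Accra, Dakar, Hanoi, Lagos → queue [Kigali, Sofia, Tokyo, Accra, Dakar, Hanoi, Lagos]
Visit Kigali; enqueue Porto → queue [Sofia, Tokyo, Accra, Dakar, Hanoi, Lagos, Porto]
Visit Sofia; enqueue Oslo, Tunis → queue [Tokyo, Accra, Dakar, Hanoi, Lagos, Porto, Oslo, Tunis]
Visit Tokyo; enqueue Seoul → queue [Accra, Dakar, Hanoi, Lagos, Porto, Oslo, Tunis, Seoul]
Visit Accra; enqueue Quito → queue [Dakar, Hanoi, Lagos, Porto, Oslo, Tunis, Seoul, Quito]
Visit Dakar → queue [Hanoi, Lagos, Porto, Oslo, Tunis, Seoul, Quito]
Visit Hanoi → queue [Lagos, Porto, Oslo, Tunis, Seoul, Quito]
Visit Lagos → queue [Porto, Oslo, Tunis, Seoul, Quito]
Visit Porto; enqueue Manila → queue [Oslo, Tunis, Seoul, Quito, Manila]
Visit Oslo → queue [Tunis, Seoul, Quito, Manila]
Visit Tunis → queue [Seoul, Quito, Manila]
Visit Seoul → queue [Quito, Manila]
Visit Quito → queue [Manila]
Visit Manila → queue []

Visit order: Milan, Bogota, Kigali, Sofia, Tokyo, Accra, Dakar, Hanoi, Lagos, Porto, Oslo, Tunis, Seoul, Quito, Manila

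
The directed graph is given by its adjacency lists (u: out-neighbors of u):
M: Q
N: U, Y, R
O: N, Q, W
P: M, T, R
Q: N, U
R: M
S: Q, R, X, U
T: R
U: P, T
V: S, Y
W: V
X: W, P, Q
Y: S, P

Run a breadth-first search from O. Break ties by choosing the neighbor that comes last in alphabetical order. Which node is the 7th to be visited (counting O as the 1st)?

Y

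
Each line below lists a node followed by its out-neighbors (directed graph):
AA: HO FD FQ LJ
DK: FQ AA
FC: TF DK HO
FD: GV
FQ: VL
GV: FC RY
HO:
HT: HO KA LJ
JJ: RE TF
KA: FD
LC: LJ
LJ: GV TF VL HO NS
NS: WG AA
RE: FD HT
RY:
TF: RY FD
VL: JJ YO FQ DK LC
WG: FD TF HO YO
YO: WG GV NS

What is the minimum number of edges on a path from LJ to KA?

5

Level 0: LJ
Level 1: GV, HO, NS, TF, VL
Level 2: AA, DK, FC, FD, FQ, JJ, LC, RY, WG, YO
Level 3: RE
Level 4: HT
Level 5: KA
KA first appears at level 5.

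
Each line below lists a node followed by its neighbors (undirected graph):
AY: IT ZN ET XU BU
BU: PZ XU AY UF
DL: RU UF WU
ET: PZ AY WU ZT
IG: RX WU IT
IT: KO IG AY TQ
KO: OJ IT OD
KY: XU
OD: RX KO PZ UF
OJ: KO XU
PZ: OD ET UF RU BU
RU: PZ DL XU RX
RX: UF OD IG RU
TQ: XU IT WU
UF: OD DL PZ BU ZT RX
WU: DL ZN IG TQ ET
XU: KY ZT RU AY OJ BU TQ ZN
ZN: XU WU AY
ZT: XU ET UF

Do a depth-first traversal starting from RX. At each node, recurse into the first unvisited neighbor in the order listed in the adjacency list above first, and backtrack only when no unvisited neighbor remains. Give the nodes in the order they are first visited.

RX, UF, OD, KO, OJ, XU, KY, ZT, ET, PZ, RU, DL, WU, ZN, AY, IT, IG, TQ, BU

Visit RX
RX → UF
UF → OD
OD → KO
KO → OJ
OJ → XU
XU → KY
XU → ZT
ZT → ET
ET → PZ
PZ → RU
RU → DL
DL → WU
WU → ZN
ZN → AY
AY → IT
IT → IG
IT → TQ
AY → BU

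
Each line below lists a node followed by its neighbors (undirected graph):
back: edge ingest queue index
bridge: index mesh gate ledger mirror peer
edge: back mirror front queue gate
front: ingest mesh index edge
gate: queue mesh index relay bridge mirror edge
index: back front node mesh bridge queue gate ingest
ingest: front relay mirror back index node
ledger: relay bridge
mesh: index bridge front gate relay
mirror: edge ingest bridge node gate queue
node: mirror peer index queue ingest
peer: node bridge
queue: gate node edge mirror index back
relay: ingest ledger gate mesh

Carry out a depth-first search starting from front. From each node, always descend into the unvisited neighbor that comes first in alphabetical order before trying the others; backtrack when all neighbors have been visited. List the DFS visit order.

front, edge, back, index, bridge, gate, mesh, relay, ingest, mirror, node, peer, queue, ledger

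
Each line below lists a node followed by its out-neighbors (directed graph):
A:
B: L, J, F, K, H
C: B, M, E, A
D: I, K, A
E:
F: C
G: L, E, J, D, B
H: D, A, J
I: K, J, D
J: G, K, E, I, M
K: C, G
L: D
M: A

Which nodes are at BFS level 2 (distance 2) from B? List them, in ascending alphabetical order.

A, C, D, E, G, I, M

Level 0: B
Level 1: F, H, J, K, L
Level 2: A, C, D, E, G, I, M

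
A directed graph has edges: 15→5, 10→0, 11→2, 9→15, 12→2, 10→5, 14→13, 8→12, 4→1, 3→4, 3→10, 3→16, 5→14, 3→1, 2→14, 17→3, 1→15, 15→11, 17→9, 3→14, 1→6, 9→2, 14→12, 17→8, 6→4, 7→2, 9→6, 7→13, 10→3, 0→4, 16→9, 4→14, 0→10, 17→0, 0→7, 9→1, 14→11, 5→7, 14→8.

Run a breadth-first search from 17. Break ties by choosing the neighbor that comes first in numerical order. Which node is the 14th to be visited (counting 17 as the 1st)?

Visit 17; enqueue 0, 3, 8, 9 → queue [0, 3, 8, 9]
Visit 0; enqueue 4, 7, 10 → queue [3, 8, 9, 4, 7, 10]
Visit 3; enqueue 1, 14, 16 → queue [8, 9, 4, 7, 10, 1, 14, 16]
Visit 8; enqueue 12 → queue [9, 4, 7, 10, 1, 14, 16, 12]
Visit 9; enqueue 2, 6, 15 → queue [4, 7, 10, 1, 14, 16, 12, 2, 6, 15]
Visit 4 → queue [7, 10, 1, 14, 16, 12, 2, 6, 15]
Visit 7; enqueue 13 → queue [10, 1, 14, 16, 12, 2, 6, 15, 13]
Visit 10; enqueue 5 → queue [1, 14, 16, 12, 2, 6, 15, 13, 5]
Visit 1 → queue [14, 16, 12, 2, 6, 15, 13, 5]
Visit 14; enqueue 11 → queue [16, 12, 2, 6, 15, 13, 5, 11]
Visit 16 → queue [12, 2, 6, 15, 13, 5, 11]
Visit 12 → queue [2, 6, 15, 13, 5, 11]
Visit 2 → queue [6, 15, 13, 5, 11]
Visit 6 → queue [15, 13, 5, 11]
Visit 15 → queue [13, 5, 11]
Visit 13 → queue [5, 11]
Visit 5 → queue [11]
Visit 11 → queue []

Visit order: 17, 0, 3, 8, 9, 4, 7, 10, 1, 14, 16, 12, 2, 6, 15, 13, 5, 11

6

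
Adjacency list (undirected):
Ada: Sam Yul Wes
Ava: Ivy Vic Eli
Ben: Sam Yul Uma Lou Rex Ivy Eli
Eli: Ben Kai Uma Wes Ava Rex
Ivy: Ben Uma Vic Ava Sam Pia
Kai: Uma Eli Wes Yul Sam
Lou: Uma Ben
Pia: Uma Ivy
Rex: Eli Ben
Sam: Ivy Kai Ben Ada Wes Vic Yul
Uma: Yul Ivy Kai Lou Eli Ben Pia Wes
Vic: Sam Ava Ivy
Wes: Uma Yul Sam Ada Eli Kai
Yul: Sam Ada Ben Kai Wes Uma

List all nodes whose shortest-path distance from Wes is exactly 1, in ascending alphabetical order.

Level 0: Wes
Level 1: Ada, Eli, Kai, Sam, Uma, Yul
Level 2: Ava, Ben, Ivy, Lou, Pia, Rex, Vic

Ada, Eli, Kai, Sam, Uma, Yul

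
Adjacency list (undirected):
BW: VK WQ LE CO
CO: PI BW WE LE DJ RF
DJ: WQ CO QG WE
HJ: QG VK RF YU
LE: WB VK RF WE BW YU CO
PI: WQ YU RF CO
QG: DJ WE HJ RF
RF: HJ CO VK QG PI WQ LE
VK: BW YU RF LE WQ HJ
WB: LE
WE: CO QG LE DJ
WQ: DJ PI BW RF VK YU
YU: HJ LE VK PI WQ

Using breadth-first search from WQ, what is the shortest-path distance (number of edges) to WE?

Level 0: WQ
Level 1: BW, DJ, PI, RF, VK, YU
Level 2: CO, HJ, LE, QG, WE
Level 3: WB
WE first appears at level 2.

2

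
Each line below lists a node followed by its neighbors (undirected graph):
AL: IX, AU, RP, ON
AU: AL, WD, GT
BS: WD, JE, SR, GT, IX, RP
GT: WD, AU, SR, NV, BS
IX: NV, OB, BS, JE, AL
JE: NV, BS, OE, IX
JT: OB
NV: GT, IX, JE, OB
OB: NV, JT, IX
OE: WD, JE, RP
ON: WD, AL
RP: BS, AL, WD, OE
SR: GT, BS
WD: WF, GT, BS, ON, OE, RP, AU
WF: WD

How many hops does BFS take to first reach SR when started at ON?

3

Level 0: ON
Level 1: AL, WD
Level 2: AU, BS, GT, IX, OE, RP, WF
Level 3: JE, NV, OB, SR
Level 4: JT
SR first appears at level 3.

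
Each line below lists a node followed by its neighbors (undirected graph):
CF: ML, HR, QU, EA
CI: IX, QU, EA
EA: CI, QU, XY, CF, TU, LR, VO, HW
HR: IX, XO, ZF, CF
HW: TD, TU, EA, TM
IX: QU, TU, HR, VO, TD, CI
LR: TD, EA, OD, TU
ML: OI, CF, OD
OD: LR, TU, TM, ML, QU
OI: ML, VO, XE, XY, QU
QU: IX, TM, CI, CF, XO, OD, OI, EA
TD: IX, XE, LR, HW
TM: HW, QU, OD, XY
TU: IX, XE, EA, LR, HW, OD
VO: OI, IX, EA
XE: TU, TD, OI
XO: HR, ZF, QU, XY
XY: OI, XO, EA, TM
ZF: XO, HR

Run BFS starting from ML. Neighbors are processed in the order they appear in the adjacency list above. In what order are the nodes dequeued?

ML → OI → CF → OD → VO → XE → XY → QU → HR → EA → LR → TU → TM → IX → TD → XO → CI → ZF → HW

Visit ML; enqueue OI, CF, OD → queue [OI, CF, OD]
Visit OI; enqueue VO, XE, XY, QU → queue [CF, OD, VO, XE, XY, QU]
Visit CF; enqueue HR, EA → queue [OD, VO, XE, XY, QU, HR, EA]
Visit OD; enqueue LR, TU, TM → queue [VO, XE, XY, QU, HR, EA, LR, TU, TM]
Visit VO; enqueue IX → queue [XE, XY, QU, HR, EA, LR, TU, TM, IX]
Visit XE; enqueue TD → queue [XY, QU, HR, EA, LR, TU, TM, IX, TD]
Visit XY; enqueue XO → queue [QU, HR, EA, LR, TU, TM, IX, TD, XO]
Visit QU; enqueue CI → queue [HR, EA, LR, TU, TM, IX, TD, XO, CI]
Visit HR; enqueue ZF → queue [EA, LR, TU, TM, IX, TD, XO, CI, ZF]
Visit EA; enqueue HW → queue [LR, TU, TM, IX, TD, XO, CI, ZF, HW]
Visit LR → queue [TU, TM, IX, TD, XO, CI, ZF, HW]
Visit TU → queue [TM, IX, TD, XO, CI, ZF, HW]
Visit TM → queue [IX, TD, XO, CI, ZF, HW]
Visit IX → queue [TD, XO, CI, ZF, HW]
Visit TD → queue [XO, CI, ZF, HW]
Visit XO → queue [CI, ZF, HW]
Visit CI → queue [ZF, HW]
Visit ZF → queue [HW]
Visit HW → queue []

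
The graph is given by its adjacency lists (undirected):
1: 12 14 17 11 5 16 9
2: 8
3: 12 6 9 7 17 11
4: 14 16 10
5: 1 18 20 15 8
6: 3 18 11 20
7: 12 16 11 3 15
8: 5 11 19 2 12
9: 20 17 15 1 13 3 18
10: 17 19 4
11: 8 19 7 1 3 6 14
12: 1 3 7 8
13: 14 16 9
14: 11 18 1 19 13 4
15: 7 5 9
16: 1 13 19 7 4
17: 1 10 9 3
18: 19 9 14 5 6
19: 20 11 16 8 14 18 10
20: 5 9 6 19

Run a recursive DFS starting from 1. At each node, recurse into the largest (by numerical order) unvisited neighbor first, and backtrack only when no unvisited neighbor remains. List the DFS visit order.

Visit 1
1 → 17
17 → 10
10 → 19
19 → 20
20 → 9
9 → 18
18 → 14
14 → 13
13 → 16
16 → 7
7 → 15
15 → 5
5 → 8
8 → 12
12 → 3
3 → 11
11 → 6
8 → 2
16 → 4

1 -> 17 -> 10 -> 19 -> 20 -> 9 -> 18 -> 14 -> 13 -> 16 -> 7 -> 15 -> 5 -> 8 -> 12 -> 3 -> 11 -> 6 -> 2 -> 4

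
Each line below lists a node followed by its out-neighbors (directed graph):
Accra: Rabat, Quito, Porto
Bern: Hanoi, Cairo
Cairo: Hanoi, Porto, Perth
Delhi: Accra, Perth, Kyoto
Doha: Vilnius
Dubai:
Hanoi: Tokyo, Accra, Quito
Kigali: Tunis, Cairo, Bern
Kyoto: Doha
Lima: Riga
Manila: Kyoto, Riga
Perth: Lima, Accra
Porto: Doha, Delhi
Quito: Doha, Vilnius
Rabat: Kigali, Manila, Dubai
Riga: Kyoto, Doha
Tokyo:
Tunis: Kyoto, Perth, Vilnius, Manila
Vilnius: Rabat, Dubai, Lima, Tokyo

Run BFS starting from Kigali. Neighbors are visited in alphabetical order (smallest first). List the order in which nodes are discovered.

Kigali → Bern → Cairo → Tunis → Hanoi → Perth → Porto → Kyoto → Manila → Vilnius → Accra → Quito → Tokyo → Lima → Delhi → Doha → Riga → Dubai → Rabat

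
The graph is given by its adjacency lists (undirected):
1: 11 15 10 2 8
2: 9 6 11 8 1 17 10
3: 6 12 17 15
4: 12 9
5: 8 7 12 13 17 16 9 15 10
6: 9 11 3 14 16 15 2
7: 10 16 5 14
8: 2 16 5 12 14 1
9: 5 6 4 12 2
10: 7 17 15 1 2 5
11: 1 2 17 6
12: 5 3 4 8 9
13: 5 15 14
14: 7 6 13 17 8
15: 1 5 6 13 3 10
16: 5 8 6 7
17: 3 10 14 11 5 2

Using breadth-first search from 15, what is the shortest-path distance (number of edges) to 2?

2

Level 0: 15
Level 1: 1, 3, 5, 6, 10, 13
Level 2: 2, 7, 8, 9, 11, 12, 14, 16, 17
Level 3: 4
2 first appears at level 2.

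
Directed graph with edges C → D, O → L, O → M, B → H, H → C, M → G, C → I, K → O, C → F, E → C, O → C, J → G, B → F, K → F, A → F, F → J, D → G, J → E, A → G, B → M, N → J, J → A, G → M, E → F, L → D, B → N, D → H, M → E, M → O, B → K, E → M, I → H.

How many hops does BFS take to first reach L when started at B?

Level 0: B
Level 1: F, H, K, M, N
Level 2: C, E, G, J, O
Level 3: A, D, I, L
L first appears at level 3.

3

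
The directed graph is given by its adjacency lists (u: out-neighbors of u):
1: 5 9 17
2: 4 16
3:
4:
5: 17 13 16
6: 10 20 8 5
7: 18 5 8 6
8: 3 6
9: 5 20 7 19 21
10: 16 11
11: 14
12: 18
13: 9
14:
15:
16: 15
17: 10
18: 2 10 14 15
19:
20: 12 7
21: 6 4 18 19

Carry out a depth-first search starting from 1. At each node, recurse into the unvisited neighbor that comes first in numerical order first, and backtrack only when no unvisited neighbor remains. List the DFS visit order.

Visit 1
1 → 5
5 → 13
13 → 9
9 → 7
7 → 6
6 → 8
8 → 3
6 → 10
10 → 11
11 → 14
10 → 16
16 → 15
6 → 20
20 → 12
12 → 18
18 → 2
2 → 4
9 → 19
9 → 21
5 → 17

1 5 13 9 7 6 8 3 10 11 14 16 15 20 12 18 2 4 19 21 17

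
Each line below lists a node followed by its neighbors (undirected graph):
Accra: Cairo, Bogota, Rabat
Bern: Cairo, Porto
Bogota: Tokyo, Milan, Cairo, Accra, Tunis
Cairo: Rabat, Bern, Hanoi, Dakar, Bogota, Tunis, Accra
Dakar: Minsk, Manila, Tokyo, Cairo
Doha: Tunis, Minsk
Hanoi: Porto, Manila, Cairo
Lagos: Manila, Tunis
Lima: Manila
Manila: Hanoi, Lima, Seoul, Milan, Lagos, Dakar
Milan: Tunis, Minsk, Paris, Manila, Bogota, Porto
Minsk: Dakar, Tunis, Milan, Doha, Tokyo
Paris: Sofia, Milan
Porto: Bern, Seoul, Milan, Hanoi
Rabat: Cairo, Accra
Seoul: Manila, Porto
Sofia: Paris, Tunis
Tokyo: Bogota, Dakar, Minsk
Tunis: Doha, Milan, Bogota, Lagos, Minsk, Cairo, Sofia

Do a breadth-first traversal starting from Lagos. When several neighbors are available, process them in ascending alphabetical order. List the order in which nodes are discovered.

Lagos Manila Tunis Dakar Hanoi Lima Milan Seoul Bogota Cairo Doha Minsk Sofia Tokyo Porto Paris Accra Bern Rabat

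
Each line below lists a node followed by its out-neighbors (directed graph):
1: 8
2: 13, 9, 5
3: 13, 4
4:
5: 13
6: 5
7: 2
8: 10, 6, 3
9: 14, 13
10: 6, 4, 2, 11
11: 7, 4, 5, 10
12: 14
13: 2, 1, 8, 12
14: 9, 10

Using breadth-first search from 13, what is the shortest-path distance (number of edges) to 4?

3

Level 0: 13
Level 1: 1, 2, 8, 12
Level 2: 3, 5, 6, 9, 10, 14
Level 3: 4, 11
Level 4: 7
4 first appears at level 3.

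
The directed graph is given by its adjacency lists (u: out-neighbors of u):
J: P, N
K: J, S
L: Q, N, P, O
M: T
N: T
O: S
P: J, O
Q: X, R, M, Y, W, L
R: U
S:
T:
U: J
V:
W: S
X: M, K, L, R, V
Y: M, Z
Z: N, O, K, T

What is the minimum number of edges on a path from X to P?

2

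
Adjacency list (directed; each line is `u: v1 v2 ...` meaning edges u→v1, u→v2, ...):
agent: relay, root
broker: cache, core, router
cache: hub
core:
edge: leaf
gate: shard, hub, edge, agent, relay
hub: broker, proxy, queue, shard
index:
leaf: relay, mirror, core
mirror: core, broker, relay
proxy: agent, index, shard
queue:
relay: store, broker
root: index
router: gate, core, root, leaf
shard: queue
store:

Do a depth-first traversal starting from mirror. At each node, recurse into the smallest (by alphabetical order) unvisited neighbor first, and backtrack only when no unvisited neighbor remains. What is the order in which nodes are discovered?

mirror -> broker -> cache -> hub -> proxy -> agent -> relay -> store -> root -> index -> shard -> queue -> core -> router -> gate -> edge -> leaf

Visit mirror
mirror → broker
broker → cache
cache → hub
hub → proxy
proxy → agent
agent → relay
relay → store
agent → root
root → index
proxy → shard
shard → queue
broker → core
broker → router
router → gate
gate → edge
edge → leaf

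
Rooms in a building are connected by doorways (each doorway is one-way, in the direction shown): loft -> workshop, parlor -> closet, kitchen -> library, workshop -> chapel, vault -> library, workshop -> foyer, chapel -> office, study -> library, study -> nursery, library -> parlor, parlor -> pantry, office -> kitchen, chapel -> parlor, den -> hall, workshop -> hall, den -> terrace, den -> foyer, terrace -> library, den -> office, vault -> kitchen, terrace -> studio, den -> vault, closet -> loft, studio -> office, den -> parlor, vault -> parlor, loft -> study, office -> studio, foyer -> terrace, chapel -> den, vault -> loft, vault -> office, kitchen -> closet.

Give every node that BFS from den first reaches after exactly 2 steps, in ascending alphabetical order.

closet, kitchen, library, loft, pantry, studio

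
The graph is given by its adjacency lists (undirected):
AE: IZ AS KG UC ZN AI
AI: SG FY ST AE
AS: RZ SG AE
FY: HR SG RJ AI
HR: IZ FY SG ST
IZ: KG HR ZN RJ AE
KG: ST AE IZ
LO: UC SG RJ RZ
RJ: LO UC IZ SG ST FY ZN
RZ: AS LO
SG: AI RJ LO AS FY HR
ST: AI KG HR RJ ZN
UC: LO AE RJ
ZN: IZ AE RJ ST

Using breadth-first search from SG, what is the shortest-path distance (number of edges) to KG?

Level 0: SG
Level 1: AI, AS, FY, HR, LO, RJ
Level 2: AE, IZ, RZ, ST, UC, ZN
Level 3: KG
KG first appears at level 3.

3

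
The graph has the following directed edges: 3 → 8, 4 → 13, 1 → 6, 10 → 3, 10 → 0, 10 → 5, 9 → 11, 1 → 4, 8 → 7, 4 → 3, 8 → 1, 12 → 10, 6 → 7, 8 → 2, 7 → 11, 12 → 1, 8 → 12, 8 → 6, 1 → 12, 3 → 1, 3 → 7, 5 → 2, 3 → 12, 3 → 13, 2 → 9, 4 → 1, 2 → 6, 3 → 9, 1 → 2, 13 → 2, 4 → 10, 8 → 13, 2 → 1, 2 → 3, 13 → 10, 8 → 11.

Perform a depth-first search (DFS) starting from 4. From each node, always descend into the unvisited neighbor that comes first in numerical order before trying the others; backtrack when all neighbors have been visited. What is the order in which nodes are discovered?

4, 1, 2, 3, 7, 11, 8, 6, 12, 10, 0, 5, 13, 9

Visit 4
4 → 1
1 → 2
2 → 3
3 → 7
7 → 11
3 → 8
8 → 6
8 → 12
12 → 10
10 → 0
10 → 5
8 → 13
3 → 9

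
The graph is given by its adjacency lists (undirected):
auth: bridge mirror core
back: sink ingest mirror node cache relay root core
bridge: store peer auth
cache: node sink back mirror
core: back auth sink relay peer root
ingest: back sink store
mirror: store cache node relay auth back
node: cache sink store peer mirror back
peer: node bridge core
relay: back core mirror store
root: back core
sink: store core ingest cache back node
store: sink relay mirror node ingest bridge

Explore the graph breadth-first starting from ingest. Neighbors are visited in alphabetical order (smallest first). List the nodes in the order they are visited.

ingest -> back -> sink -> store -> cache -> core -> mirror -> node -> relay -> root -> bridge -> auth -> peer

Visit ingest; enqueue back, sink, store → queue [back, sink, store]
Visit back; enqueue cache, core, mirror, node, relay, root → queue [sink, store, cache, core, mirror, node, relay, root]
Visit sink → queue [store, cache, core, mirror, node, relay, root]
Visit store; enqueue bridge → queue [cache, core, mirror, node, relay, root, bridge]
Visit cache → queue [core, mirror, node, relay, root, bridge]
Visit core; enqueue auth, peer → queue [mirror, node, relay, root, bridge, auth, peer]
Visit mirror → queue [node, relay, root, bridge, auth, peer]
Visit node → queue [relay, root, bridge, auth, peer]
Visit relay → queue [root, bridge, auth, peer]
Visit root → queue [bridge, auth, peer]
Visit bridge → queue [auth, peer]
Visit auth → queue [peer]
Visit peer → queue []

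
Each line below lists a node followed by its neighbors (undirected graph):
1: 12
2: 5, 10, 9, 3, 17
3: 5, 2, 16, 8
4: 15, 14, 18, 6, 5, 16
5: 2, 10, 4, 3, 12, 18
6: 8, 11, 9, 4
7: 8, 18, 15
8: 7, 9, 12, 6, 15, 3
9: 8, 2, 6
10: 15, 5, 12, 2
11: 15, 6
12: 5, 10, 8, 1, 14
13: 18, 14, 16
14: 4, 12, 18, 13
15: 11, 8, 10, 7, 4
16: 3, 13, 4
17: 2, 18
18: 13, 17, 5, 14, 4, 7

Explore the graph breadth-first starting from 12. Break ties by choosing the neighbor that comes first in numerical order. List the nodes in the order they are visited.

Visit 12; enqueue 1, 5, 8, 10, 14 → queue [1, 5, 8, 10, 14]
Visit 1 → queue [5, 8, 10, 14]
Visit 5; enqueue 2, 3, 4, 18 → queue [8, 10, 14, 2, 3, 4, 18]
Visit 8; enqueue 6, 7, 9, 15 → queue [10, 14, 2, 3, 4, 18, 6, 7, 9, 15]
Visit 10 → queue [14, 2, 3, 4, 18, 6, 7, 9, 15]
Visit 14; enqueue 13 → queue [2, 3, 4, 18, 6, 7, 9, 15, 13]
Visit 2; enqueue 17 → queue [3, 4, 18, 6, 7, 9, 15, 13, 17]
Visit 3; enqueue 16 → queue [4, 18, 6, 7, 9, 15, 13, 17, 16]
Visit 4 → queue [18, 6, 7, 9, 15, 13, 17, 16]
Visit 18 → queue [6, 7, 9, 15, 13, 17, 16]
Visit 6; enqueue 11 → queue [7, 9, 15, 13, 17, 16, 11]
Visit 7 → queue [9, 15, 13, 17, 16, 11]
Visit 9 → queue [15, 13, 17, 16, 11]
Visit 15 → queue [13, 17, 16, 11]
Visit 13 → queue [17, 16, 11]
Visit 17 → queue [16, 11]
Visit 16 → queue [11]
Visit 11 → queue []

12 1 5 8 10 14 2 3 4 18 6 7 9 15 13 17 16 11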